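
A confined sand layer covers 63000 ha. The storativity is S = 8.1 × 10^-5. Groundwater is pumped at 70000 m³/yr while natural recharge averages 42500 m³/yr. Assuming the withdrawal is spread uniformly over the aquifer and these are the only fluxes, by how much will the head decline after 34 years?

A = 63000 ha = 6.3 × 10^8 m²
Net abstraction = 70000 − 42500 = 27500 m³/yr
Q_net = 27500 m³/yr = 75.34 m³/d
t = 34 years = 12410 d
ΔV = Q × t = 75.34 m³/d × 12410 d = 9.35 × 10^5 m³
Δh = ΔV / (S × A) = 9.35 × 10^5 / (8.1 × 10^-5 × 6.3 × 10^8) = 18.32 m

Δh ≈ 18.3 m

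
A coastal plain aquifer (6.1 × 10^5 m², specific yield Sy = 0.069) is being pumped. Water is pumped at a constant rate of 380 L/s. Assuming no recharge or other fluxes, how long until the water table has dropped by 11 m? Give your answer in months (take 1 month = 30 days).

ΔV = Sy × A × Δh = 0.069 × 6.1 × 10^5 × 11 = 4.63 × 10^5 m³
Q = 380 L/s = 32830 m³/d
t = ΔV / Q = 4.63 × 10^5 m³ / 32830 m³/d = 14.1 d
t = 14.1 d ≈ 0.4701 months

t ≈ 0.47 months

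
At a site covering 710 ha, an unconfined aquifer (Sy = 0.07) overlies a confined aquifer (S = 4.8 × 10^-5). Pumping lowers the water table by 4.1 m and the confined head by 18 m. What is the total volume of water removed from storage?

A = 710 ha = 7.1 × 10^6 m²
Unconfined: ΔV_u = Sy × A × Δh_u = 0.07 × 7.1 × 10^6 × 4.1 = 2.038 × 10^6 m³
Confined: ΔV_c = S × A × Δh_c = 4.8 × 10^-5 × 7.1 × 10^6 × 18 = 6134 m³
Total ΔV = 2.038 × 10^6 + 6134 = 2.044 × 10^6 m³

ΔV ≈ 2.04 × 10^6 m³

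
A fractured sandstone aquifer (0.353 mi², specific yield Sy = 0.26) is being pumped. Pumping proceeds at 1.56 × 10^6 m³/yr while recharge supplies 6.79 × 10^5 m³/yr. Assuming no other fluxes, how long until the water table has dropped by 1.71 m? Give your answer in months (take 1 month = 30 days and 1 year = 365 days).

A = 0.353 mi² = 9.143 × 10^5 m²
ΔV = Sy × A × Δh = 0.26 × 9.143 × 10^5 × 1.71 = 4.065 × 10^5 m³
Net withdrawal = 1.56 × 10^6 − 6.79 × 10^5 = 8.81 × 10^5 m³/yr = 2414 m³/d
t = ΔV / Q = 4.065 × 10^5 m³ / 2414 m³/d = 168.4 d
t = 168.4 d ≈ 5.614 months

t ≈ 5.61 months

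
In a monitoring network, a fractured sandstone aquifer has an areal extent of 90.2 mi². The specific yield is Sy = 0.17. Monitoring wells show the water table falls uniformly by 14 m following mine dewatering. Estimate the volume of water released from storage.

A = 90.2 mi² = 2.336 × 10^8 m²
ΔV = Sy × A × Δh = 0.17 × 2.336 × 10^8 m² × 14 m = 5.56 × 10^8 m³

ΔV ≈ 5.56 × 10^8 m³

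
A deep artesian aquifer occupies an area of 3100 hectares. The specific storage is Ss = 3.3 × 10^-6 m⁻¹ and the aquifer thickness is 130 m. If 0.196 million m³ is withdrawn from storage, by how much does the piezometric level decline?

S = Ss × b = 3.3 × 10^-6 m⁻¹ × 130 m = 4.29 × 10^-4
A = 3100 hectares = 3.1 × 10^7 m²
ΔV = 0.196 million m³ = 1.96 × 10^5 m³
Δh = ΔV / (S × A) = 1.96 × 10^5 m³ / (4.29 × 10^-4 × 3.1 × 10^7 m²) = 14.74 m

Δh ≈ 14.7 m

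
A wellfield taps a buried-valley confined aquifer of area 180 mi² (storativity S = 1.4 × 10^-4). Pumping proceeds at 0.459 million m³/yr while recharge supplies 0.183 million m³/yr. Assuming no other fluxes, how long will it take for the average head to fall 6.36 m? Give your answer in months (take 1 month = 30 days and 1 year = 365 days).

t ≈ 18.3 months

A = 180 mi² = 4.662 × 10^8 m²
ΔV = S × A × Δh = 1.4 × 10^-4 × 4.662 × 10^8 × 6.36 = 4.151 × 10^5 m³
Net withdrawal = 0.459 − 0.183 = 0.276 million m³/yr = 756.2 m³/d
t = ΔV / Q = 4.151 × 10^5 m³ / 756.2 m³/d = 549 d
t = 549 d ≈ 18.3 months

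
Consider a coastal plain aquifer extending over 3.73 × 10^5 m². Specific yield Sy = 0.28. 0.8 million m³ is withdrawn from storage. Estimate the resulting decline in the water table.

Δh ≈ 7.66 m

ΔV = 0.8 million m³ = 8 × 10^5 m³
Δh = ΔV / (Sy × A) = 8 × 10^5 m³ / (0.28 × 3.73 × 10^5 m²) = 7.66 m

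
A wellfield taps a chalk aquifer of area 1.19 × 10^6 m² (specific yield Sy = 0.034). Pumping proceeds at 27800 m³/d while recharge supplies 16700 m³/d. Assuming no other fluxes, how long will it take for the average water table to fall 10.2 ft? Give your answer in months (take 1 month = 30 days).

t ≈ 0.378 months

Δh = 10.2 ft = 3.109 m
ΔV = Sy × A × Δh = 0.034 × 1.19 × 10^6 × 3.109 = 1.258 × 10^5 m³
Net withdrawal = 27800 − 16700 = 11100 m³/d
t = ΔV / Q = 1.258 × 10^5 m³ / 11100 m³/d = 11.33 d
t = 11.33 d ≈ 0.3777 months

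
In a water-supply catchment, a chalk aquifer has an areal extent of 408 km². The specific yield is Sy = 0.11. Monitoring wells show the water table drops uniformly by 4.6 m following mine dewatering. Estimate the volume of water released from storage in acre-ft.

ΔV ≈ 1.67 × 10^5 acre-ft

A = 408 km² = 4.08 × 10^8 m²
ΔV = Sy × A × Δh = 0.11 × 4.08 × 10^8 m² × 4.6 m = 2.064 × 10^8 m³
ΔV = 2.064 × 10^8 m³ = 1.674 × 10^5 acre-ft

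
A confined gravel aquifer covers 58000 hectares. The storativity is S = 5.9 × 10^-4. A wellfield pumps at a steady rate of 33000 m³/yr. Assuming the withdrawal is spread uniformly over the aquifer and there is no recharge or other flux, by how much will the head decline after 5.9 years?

A = 58000 hectares = 5.8 × 10^8 m²
Q = 33000 m³/yr = 90.41 m³/d
t = 5.9 years = 2154 d
ΔV = Q × t = 90.41 m³/d × 2154 d = 1.947 × 10^5 m³
Δh = ΔV / (S × A) = 1.947 × 10^5 / (5.9 × 10^-4 × 5.8 × 10^8) = 0.569 m

Δh ≈ 0.569 m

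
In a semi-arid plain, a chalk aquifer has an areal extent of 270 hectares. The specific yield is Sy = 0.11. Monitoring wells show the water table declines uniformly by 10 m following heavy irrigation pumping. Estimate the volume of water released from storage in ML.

ΔV ≈ 2970 ML

A = 270 hectares = 2.7 × 10^6 m²
ΔV = Sy × A × Δh = 0.11 × 2.7 × 10^6 m² × 10 m = 2.97 × 10^6 m³
ΔV = 2.97 × 10^6 m³ = 2970 ML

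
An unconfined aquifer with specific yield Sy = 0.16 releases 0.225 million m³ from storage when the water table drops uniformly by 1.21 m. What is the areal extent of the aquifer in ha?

ΔV = 0.225 million m³ = 2.25 × 10^5 m³
A = ΔV / (Sy × Δh) = 2.25 × 10^5 / (0.16 × 1.21) = 1.162 × 10^6 m²
A = 1.162 × 10^6 m² = 116.2 ha

A ≈ 116 ha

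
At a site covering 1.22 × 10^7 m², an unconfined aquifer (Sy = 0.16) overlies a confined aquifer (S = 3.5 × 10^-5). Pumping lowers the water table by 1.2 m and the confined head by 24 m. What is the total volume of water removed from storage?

ΔV ≈ 2.35 × 10^6 m³

Unconfined: ΔV_u = Sy × A × Δh_u = 0.16 × 1.22 × 10^7 × 1.2 = 2.342 × 10^6 m³
Confined: ΔV_c = S × A × Δh_c = 3.5 × 10^-5 × 1.22 × 10^7 × 24 = 10250 m³
Total ΔV = 2.342 × 10^6 + 10250 = 2.353 × 10^6 m³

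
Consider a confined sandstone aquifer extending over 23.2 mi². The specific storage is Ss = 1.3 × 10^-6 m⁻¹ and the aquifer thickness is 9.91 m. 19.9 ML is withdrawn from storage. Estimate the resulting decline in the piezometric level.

S = Ss × b = 1.3 × 10^-6 m⁻¹ × 9.91 m = 1.288 × 10^-5
A = 23.2 mi² = 6.009 × 10^7 m²
ΔV = 19.9 ML = 19900 m³
Δh = ΔV / (S × A) = 19900 m³ / (1.288 × 10^-5 × 6.009 × 10^7 m²) = 25.71 m

Δh ≈ 25.7 m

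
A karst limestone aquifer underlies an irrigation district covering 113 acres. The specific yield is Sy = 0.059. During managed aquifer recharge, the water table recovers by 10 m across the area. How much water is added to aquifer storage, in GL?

A = 113 acres = 4.573 × 10^5 m²
ΔV = Sy × A × Δh = 0.059 × 4.573 × 10^5 m² × 10 m = 2.698 × 10^5 m³
ΔV = 2.698 × 10^5 m³ = 0.2698 GL

ΔV ≈ 0.27 GL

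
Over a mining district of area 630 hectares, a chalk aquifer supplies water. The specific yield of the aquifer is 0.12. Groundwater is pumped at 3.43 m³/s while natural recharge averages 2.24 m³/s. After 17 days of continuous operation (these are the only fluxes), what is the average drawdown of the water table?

Δh ≈ 2.31 m

A = 630 hectares = 6.3 × 10^6 m²
Net abstraction = 3.43 − 2.24 = 1.19 m³/s
Q_net = 1.19 m³/s = 1.028 × 10^5 m³/d
ΔV = Q × t = 1.028 × 10^5 m³/d × 17 d = 1.748 × 10^6 m³
Δh = ΔV / (Sy × A) = 1.748 × 10^6 / (0.12 × 6.3 × 10^6) = 2.312 m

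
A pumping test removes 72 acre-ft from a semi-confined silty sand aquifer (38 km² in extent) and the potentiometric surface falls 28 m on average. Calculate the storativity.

S ≈ 8.3 × 10^-5

A = 38 km² = 3.8 × 10^7 m²
ΔV = 72 acre-ft = 88810 m³
S = ΔV / (A × Δh) = 88810 m³ / (3.8 × 10^7 m² × 28 m) = 8.347 × 10^-5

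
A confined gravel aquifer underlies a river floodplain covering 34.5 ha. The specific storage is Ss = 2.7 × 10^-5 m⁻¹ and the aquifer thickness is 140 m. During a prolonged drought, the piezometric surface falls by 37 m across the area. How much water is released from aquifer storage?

ΔV ≈ 48300 m³

S = Ss × b = 2.7 × 10^-5 m⁻¹ × 140 m = 3.78 × 10^-3
A = 34.5 ha = 3.45 × 10^5 m²
ΔV = S × A × Δh = 0.00378 × 3.45 × 10^5 m² × 37 m = 48250 m³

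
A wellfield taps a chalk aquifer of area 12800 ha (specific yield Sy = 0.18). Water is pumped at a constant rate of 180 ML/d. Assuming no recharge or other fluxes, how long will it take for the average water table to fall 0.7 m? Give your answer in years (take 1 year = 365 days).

A = 12800 ha = 1.28 × 10^8 m²
ΔV = Sy × A × Δh = 0.18 × 1.28 × 10^8 × 0.7 = 1.613 × 10^7 m³
Q = 180 ML/d = 1.8 × 10^5 m³/d
t = ΔV / Q = 1.613 × 10^7 m³ / 1.8 × 10^5 m³/d = 89.6 d
t = 89.6 d ≈ 0.2455 years

t ≈ 0.245 years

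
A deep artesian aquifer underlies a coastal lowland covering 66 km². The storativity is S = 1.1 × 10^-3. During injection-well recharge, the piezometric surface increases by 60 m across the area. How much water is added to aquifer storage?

ΔV ≈ 4.36 × 10^6 m³

A = 66 km² = 6.6 × 10^7 m²
ΔV = S × A × Δh = 0.0011 × 6.6 × 10^7 m² × 60 m = 4.356 × 10^6 m³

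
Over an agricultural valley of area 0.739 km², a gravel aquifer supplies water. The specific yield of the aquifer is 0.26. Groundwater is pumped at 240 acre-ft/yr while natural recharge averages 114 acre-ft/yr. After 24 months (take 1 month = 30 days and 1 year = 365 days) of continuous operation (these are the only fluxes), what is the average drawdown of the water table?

Δh ≈ 1.6 m

A = 0.739 km² = 7.39 × 10^5 m²
Net abstraction = 240 − 114 = 126 acre-ft/yr
Q_net = 126 acre-ft/yr = 425.8 m³/d
t = 24 months = 720 d
ΔV = Q × t = 425.8 m³/d × 720 d = 3.066 × 10^5 m³
Δh = ΔV / (Sy × A) = 3.066 × 10^5 / (0.26 × 7.39 × 10^5) = 1.596 m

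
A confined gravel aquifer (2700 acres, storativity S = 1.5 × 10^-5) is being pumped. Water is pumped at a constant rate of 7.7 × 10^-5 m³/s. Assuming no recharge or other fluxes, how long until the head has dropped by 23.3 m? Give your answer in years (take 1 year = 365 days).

A = 2700 acres = 1.093 × 10^7 m²
ΔV = S × A × Δh = 1.5 × 10^-5 × 1.093 × 10^7 × 23.3 = 3819 m³
Q = 7.7 × 10^-5 m³/s = 6.653 m³/d
t = ΔV / Q = 3819 m³ / 6.653 m³/d = 574 d
t = 574 d ≈ 1.573 years

t ≈ 1.57 years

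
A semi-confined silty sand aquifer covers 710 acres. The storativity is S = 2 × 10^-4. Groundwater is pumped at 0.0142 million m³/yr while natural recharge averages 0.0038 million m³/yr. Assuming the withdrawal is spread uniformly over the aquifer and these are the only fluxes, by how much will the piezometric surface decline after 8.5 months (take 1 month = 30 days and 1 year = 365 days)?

A = 710 acres = 2.873 × 10^6 m²
Net abstraction = 0.0142 − 0.0038 = 0.0104 million m³/yr
Q_net = 0.0104 million m³/yr = 28.49 m³/d
t = 8.5 months = 255 d
ΔV = Q × t = 28.49 m³/d × 255 d = 7266 m³
Δh = ΔV / (S × A) = 7266 / (2 × 10^-4 × 2.873 × 10^6) = 12.64 m

Δh ≈ 12.6 m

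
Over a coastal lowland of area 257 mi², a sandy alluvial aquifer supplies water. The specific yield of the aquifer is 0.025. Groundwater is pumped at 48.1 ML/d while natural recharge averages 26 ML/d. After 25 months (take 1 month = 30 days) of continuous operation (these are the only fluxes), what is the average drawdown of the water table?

Δh ≈ 0.996 m

A = 257 mi² = 6.656 × 10^8 m²
Net abstraction = 48.1 − 26 = 22.1 ML/d
Q_net = 22.1 ML/d = 22100 m³/d
t = 25 months = 750 d
ΔV = Q × t = 22100 m³/d × 750 d = 1.657 × 10^7 m³
Δh = ΔV / (Sy × A) = 1.657 × 10^7 / (0.025 × 6.656 × 10^8) = 0.9961 m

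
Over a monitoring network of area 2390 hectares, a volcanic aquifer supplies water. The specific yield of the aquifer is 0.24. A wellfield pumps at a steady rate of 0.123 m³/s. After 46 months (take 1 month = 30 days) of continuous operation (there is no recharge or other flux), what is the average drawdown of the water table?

Δh ≈ 2.56 m

A = 2390 hectares = 2.39 × 10^7 m²
Q = 0.123 m³/s = 10630 m³/d
t = 46 months = 1380 d
ΔV = Q × t = 10630 m³/d × 1380 d = 1.467 × 10^7 m³
Δh = ΔV / (Sy × A) = 1.467 × 10^7 / (0.24 × 2.39 × 10^7) = 2.557 m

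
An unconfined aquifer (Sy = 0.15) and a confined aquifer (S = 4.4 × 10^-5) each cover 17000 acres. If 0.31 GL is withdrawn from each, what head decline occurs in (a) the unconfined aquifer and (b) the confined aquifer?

A = 17000 acres = 6.88 × 10^7 m²
ΔV = 0.31 GL = 3.1 × 10^5 m³
Unconfined: Δh_u = ΔV/(Sy·A) = 3.1 × 10^5/(0.15 × 6.88 × 10^7) = 0.03004 m
Confined: Δh_c = ΔV/(S·A) = 3.1 × 10^5/(4.4 × 10^-5 × 6.88 × 10^7) = 102.4 m

Δh_u ≈ 0.03 m; Δh_c ≈ 102 m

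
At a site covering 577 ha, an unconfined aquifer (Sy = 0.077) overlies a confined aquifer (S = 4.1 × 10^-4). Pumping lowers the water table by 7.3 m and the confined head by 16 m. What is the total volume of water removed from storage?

ΔV ≈ 3.28 × 10^6 m³

A = 577 ha = 5.77 × 10^6 m²
Unconfined: ΔV_u = Sy × A × Δh_u = 0.077 × 5.77 × 10^6 × 7.3 = 3.243 × 10^6 m³
Confined: ΔV_c = S × A × Δh_c = 4.1 × 10^-4 × 5.77 × 10^6 × 16 = 37850 m³
Total ΔV = 3.243 × 10^6 + 37850 = 3.281 × 10^6 m³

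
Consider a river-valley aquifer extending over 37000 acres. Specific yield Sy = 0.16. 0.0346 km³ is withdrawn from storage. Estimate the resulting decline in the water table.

Δh ≈ 1.44 m

A = 37000 acres = 1.497 × 10^8 m²
ΔV = 0.0346 km³ = 3.46 × 10^7 m³
Δh = ΔV / (Sy × A) = 3.46 × 10^7 m³ / (0.16 × 1.497 × 10^8 m²) = 1.444 m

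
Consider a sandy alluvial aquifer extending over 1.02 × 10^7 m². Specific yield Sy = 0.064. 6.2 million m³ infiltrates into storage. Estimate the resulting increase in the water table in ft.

ΔV = 6.2 million m³ = 6.2 × 10^6 m³
Δh = ΔV / (Sy × A) = 6.2 × 10^6 m³ / (0.064 × 1.02 × 10^7 m²) = 9.498 m
Δh = 9.498 m = 31.16 ft

Δh ≈ 31.2 ft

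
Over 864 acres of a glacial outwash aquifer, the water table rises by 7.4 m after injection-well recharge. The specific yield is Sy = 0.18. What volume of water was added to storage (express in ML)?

A = 864 acres = 3.496 × 10^6 m²
ΔV = Sy × A × Δh = 0.18 × 3.496 × 10^6 m² × 7.4 m = 4.657 × 10^6 m³
ΔV = 4.657 × 10^6 m³ = 4657 ML

ΔV ≈ 4660 ML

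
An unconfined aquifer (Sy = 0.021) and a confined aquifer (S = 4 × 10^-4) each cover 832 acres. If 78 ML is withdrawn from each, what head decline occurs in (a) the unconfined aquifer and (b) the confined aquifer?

A = 832 acres = 3.367 × 10^6 m²
ΔV = 78 ML = 78000 m³
Unconfined: Δh_u = ΔV/(Sy·A) = 78000/(0.021 × 3.367 × 10^6) = 1.103 m
Confined: Δh_c = ΔV/(S·A) = 78000/(4 × 10^-4 × 3.367 × 10^6) = 57.92 m

Δh_u ≈ 1.1 m; Δh_c ≈ 57.9 m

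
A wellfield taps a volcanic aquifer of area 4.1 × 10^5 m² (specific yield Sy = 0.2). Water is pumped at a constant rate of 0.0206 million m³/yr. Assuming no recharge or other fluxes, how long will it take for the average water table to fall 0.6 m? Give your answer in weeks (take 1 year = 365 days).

ΔV = Sy × A × Δh = 0.2 × 4.1 × 10^5 × 0.6 = 49200 m³
Q = 0.0206 million m³/yr = 56.44 m³/d
t = ΔV / Q = 49200 m³ / 56.44 m³/d = 871.7 d
t = 871.7 d ≈ 124.5 weeks

t ≈ 125 weeks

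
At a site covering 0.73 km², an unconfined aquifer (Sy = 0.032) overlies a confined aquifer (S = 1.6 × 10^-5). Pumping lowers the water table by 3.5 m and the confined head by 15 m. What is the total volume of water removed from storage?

A = 0.73 km² = 7.3 × 10^5 m²
Unconfined: ΔV_u = Sy × A × Δh_u = 0.032 × 7.3 × 10^5 × 3.5 = 81760 m³
Confined: ΔV_c = S × A × Δh_c = 1.6 × 10^-5 × 7.3 × 10^5 × 15 = 175.2 m³
Total ΔV = 81760 + 175.2 = 81940 m³

ΔV ≈ 81900 m³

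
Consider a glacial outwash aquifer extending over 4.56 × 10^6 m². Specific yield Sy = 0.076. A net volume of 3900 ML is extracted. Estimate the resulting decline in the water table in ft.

ΔV = 3900 ML = 3.9 × 10^6 m³
Δh = ΔV / (Sy × A) = 3.9 × 10^6 m³ / (0.076 × 4.56 × 10^6 m²) = 11.25 m
Δh = 11.25 m = 36.92 ft

Δh ≈ 36.9 ft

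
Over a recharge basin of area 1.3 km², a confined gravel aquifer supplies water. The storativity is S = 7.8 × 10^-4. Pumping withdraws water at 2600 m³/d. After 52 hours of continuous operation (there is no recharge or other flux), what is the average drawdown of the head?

A = 1.3 km² = 1.3 × 10^6 m²
t = 52 hours = 2.167 d
ΔV = Q × t = 2600 m³/d × 2.167 d = 5633 m³
Δh = ΔV / (S × A) = 5633 / (7.8 × 10^-4 × 1.3 × 10^6) = 5.556 m

Δh ≈ 5.56 m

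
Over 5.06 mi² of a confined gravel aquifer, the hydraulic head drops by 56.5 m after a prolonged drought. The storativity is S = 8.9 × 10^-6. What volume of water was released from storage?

A = 5.06 mi² = 1.311 × 10^7 m²
ΔV = S × A × Δh = 8.9 × 10^-6 × 1.311 × 10^7 m² × 56.5 m = 6590 m³

ΔV ≈ 6590 m³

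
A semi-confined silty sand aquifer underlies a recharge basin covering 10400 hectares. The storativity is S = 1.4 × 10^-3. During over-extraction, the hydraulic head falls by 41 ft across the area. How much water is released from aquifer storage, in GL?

ΔV ≈ 1.82 GL

A = 10400 hectares = 1.04 × 10^8 m²
Δh = 41 ft = 12.5 m
ΔV = S × A × Δh = 0.0014 × 1.04 × 10^8 m² × 12.5 m = 1.82 × 10^6 m³
ΔV = 1.82 × 10^6 m³ = 1.82 GL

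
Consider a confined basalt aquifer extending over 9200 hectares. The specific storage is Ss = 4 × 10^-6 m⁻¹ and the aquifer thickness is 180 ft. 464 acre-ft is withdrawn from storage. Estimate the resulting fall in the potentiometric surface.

b = 180 ft = 54.86 m
S = Ss × b = 4 × 10^-6 m⁻¹ × 54.86 m = 2.195 × 10^-4
A = 9200 hectares = 9.2 × 10^7 m²
ΔV = 464 acre-ft = 5.723 × 10^5 m³
Δh = ΔV / (S × A) = 5.723 × 10^5 m³ / (2.195 × 10^-4 × 9.2 × 10^7 m²) = 28.35 m

Δh ≈ 28.3 m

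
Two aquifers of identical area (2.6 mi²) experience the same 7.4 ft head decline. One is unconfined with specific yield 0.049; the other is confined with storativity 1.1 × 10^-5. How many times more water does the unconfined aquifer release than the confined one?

ΔV_u / ΔV_c ≈ 4450

A = 2.6 mi² = 6.734 × 10^6 m²
Δh = 7.4 ft = 2.256 m
Unconfined: ΔV_u = Sy × A × Δh = 0.049 × 6.734 × 10^6 × 2.256 = 7.442 × 10^5 m³
Confined: ΔV_c = S × A × Δh = 1.1 × 10^-5 × 6.734 × 10^6 × 2.256 = 167.1 m³
Ratio = ΔV_u / ΔV_c = Sy / S = 0.049 / 1.1 × 10^-5 = 4455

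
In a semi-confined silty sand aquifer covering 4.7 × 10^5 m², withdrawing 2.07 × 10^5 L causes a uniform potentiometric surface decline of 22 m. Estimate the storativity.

ΔV = 2.07 × 10^5 L = 207 m³
S = ΔV / (A × Δh) = 207 m³ / (4.7 × 10^5 m² × 22 m) = 2.002 × 10^-5

S ≈ 2 × 10^-5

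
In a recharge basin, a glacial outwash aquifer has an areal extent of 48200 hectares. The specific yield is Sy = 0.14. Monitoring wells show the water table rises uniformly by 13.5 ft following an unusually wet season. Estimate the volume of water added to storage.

ΔV ≈ 2.78 × 10^8 m³

A = 48200 hectares = 4.82 × 10^8 m²
Δh = 13.5 ft = 4.115 m
ΔV = Sy × A × Δh = 0.14 × 4.82 × 10^8 m² × 4.115 m = 2.777 × 10^8 m³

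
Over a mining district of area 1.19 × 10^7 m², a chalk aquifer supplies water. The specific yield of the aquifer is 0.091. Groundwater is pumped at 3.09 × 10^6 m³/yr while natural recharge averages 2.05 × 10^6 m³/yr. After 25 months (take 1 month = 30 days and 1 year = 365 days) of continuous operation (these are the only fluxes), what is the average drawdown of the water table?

Δh ≈ 1.97 m

Net abstraction = 3.09 × 10^6 − 2.05 × 10^6 = 1.04 × 10^6 m³/yr
Q_net = 1.04 × 10^6 m³/yr = 2849 m³/d
t = 25 months = 750 d
ΔV = Q × t = 2849 m³/d × 750 d = 2.137 × 10^6 m³
Δh = ΔV / (Sy × A) = 2.137 × 10^6 / (0.091 × 1.19 × 10^7) = 1.973 m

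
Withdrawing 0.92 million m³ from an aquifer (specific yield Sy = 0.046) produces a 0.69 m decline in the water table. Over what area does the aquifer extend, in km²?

A ≈ 29 km²

ΔV = 0.92 million m³ = 9.2 × 10^5 m³
A = ΔV / (Sy × Δh) = 9.2 × 10^5 / (0.046 × 0.69) = 2.899 × 10^7 m²
A = 2.899 × 10^7 m² = 28.99 km²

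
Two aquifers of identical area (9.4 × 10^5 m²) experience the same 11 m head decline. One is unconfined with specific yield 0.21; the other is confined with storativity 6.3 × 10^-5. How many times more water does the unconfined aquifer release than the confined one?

Unconfined: ΔV_u = Sy × A × Δh = 0.21 × 9.4 × 10^5 × 11 = 2.171 × 10^6 m³
Confined: ΔV_c = S × A × Δh = 6.3 × 10^-5 × 9.4 × 10^5 × 11 = 651.4 m³
Ratio = ΔV_u / ΔV_c = Sy / S = 0.21 / 6.3 × 10^-5 = 3333

ΔV_u / ΔV_c ≈ 3330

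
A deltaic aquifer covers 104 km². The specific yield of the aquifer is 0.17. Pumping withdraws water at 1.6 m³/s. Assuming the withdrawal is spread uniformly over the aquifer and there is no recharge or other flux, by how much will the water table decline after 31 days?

A = 104 km² = 1.04 × 10^8 m²
Q = 1.6 m³/s = 1.382 × 10^5 m³/d
ΔV = Q × t = 1.382 × 10^5 m³/d × 31 d = 4.285 × 10^6 m³
Δh = ΔV / (Sy × A) = 4.285 × 10^6 / (0.17 × 1.04 × 10^8) = 0.2424 m

Δh ≈ 0.242 m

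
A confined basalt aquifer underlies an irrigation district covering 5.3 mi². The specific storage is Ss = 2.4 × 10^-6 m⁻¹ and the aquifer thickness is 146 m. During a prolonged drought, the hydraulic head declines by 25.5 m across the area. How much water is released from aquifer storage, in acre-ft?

S = Ss × b = 2.4 × 10^-6 m⁻¹ × 146 m = 3.504 × 10^-4
A = 5.3 mi² = 1.373 × 10^7 m²
ΔV = S × A × Δh = 3.504 × 10^-4 × 1.373 × 10^7 m² × 25.5 m = 1.227 × 10^5 m³
ΔV = 1.227 × 10^5 m³ = 99.44 acre-ft

ΔV ≈ 99.4 acre-ft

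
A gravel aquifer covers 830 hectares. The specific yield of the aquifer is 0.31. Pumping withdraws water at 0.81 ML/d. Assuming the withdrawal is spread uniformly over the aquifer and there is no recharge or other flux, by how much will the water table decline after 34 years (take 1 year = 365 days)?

Δh ≈ 3.91 m

A = 830 hectares = 8.3 × 10^6 m²
Q = 0.81 ML/d = 810 m³/d
t = 34 years = 12410 d
ΔV = Q × t = 810 m³/d × 12410 d = 1.005 × 10^7 m³
Δh = ΔV / (Sy × A) = 1.005 × 10^7 / (0.31 × 8.3 × 10^6) = 3.907 m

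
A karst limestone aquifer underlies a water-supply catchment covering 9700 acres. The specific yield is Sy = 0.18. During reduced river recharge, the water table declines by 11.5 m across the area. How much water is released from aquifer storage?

A = 9700 acres = 3.925 × 10^7 m²
ΔV = Sy × A × Δh = 0.18 × 3.925 × 10^7 m² × 11.5 m = 8.126 × 10^7 m³

ΔV ≈ 8.13 × 10^7 m³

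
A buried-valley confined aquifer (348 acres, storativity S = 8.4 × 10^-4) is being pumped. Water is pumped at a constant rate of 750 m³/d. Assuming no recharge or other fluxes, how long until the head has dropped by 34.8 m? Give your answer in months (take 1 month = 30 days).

A = 348 acres = 1.408 × 10^6 m²
ΔV = S × A × Δh = 8.4 × 10^-4 × 1.408 × 10^6 × 34.8 = 41170 m³
t = ΔV / Q = 41170 m³ / 750 m³/d = 54.89 d
t = 54.89 d ≈ 1.83 months

t ≈ 1.83 months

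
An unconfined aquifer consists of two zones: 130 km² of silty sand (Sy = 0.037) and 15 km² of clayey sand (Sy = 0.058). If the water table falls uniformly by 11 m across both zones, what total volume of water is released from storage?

ΔV ≈ 6.25 × 10^7 m³

A₁ = 130 km² = 1.3 × 10^8 m²; A₂ = 15 km² = 1.5 × 10^7 m²
ΔV₁ = 0.037 × 1.3 × 10^8 × 11 = 5.291 × 10^7 m³
ΔV₂ = 0.058 × 1.5 × 10^7 × 11 = 9.57 × 10^6 m³
ΔV = ΔV₁ + ΔV₂ = 6.248 × 10^7 m³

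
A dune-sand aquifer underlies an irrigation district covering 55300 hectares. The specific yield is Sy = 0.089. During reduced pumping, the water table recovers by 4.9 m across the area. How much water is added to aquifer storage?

ΔV ≈ 2.41 × 10^8 m³

A = 55300 hectares = 5.53 × 10^8 m²
ΔV = Sy × A × Δh = 0.089 × 5.53 × 10^8 m² × 4.9 m = 2.412 × 10^8 m³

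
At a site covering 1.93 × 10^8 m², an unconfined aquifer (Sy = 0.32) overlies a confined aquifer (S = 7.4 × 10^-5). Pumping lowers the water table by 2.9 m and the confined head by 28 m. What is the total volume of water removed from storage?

ΔV ≈ 1.8 × 10^8 m³

Unconfined: ΔV_u = Sy × A × Δh_u = 0.32 × 1.93 × 10^8 × 2.9 = 1.791 × 10^8 m³
Confined: ΔV_c = S × A × Δh_c = 7.4 × 10^-5 × 1.93 × 10^8 × 28 = 3.999 × 10^5 m³
Total ΔV = 1.791 × 10^8 + 3.999 × 10^5 = 1.795 × 10^8 m³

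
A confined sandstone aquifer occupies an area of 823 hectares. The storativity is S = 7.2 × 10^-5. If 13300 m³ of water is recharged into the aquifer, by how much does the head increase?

A = 823 hectares = 8.23 × 10^6 m²
Δh = ΔV / (S × A) = 13300 m³ / (7.2 × 10^-5 × 8.23 × 10^6 m²) = 22.44 m

Δh ≈ 22.4 m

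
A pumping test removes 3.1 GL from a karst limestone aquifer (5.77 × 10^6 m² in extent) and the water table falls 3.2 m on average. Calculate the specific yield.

ΔV = 3.1 GL = 3.1 × 10^6 m³
Sy = ΔV / (A × Δh) = 3.1 × 10^6 m³ / (5.77 × 10^6 m² × 3.2 m) = 0.1679

Sy ≈ 0.17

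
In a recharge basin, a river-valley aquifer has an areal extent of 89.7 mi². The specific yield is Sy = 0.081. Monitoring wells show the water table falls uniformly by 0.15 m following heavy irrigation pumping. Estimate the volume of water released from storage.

ΔV ≈ 2.82 × 10^6 m³

A = 89.7 mi² = 2.323 × 10^8 m²
ΔV = Sy × A × Δh = 0.081 × 2.323 × 10^8 m² × 0.15 m = 2.823 × 10^6 m³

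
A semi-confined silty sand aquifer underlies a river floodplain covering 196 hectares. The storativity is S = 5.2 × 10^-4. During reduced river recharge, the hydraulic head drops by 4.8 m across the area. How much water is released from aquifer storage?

ΔV ≈ 4890 m³

A = 196 hectares = 1.96 × 10^6 m²
ΔV = S × A × Δh = 5.2 × 10^-4 × 1.96 × 10^6 m² × 4.8 m = 4892 m³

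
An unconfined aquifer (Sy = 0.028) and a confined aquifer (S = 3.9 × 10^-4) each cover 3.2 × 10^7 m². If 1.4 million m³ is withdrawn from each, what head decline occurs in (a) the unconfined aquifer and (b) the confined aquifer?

ΔV = 1.4 million m³ = 1.4 × 10^6 m³
Unconfined: Δh_u = ΔV/(Sy·A) = 1.4 × 10^6/(0.028 × 3.2 × 10^7) = 1.562 m
Confined: Δh_c = ΔV/(S·A) = 1.4 × 10^6/(3.9 × 10^-4 × 3.2 × 10^7) = 112.2 m

Δh_u ≈ 1.56 m; Δh_c ≈ 112 m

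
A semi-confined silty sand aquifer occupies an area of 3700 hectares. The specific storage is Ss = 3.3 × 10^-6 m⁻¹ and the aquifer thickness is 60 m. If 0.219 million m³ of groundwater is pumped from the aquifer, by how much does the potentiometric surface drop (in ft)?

S = Ss × b = 3.3 × 10^-6 m⁻¹ × 60 m = 1.98 × 10^-4
A = 3700 hectares = 3.7 × 10^7 m²
ΔV = 0.219 million m³ = 2.19 × 10^5 m³
Δh = ΔV / (S × A) = 2.19 × 10^5 m³ / (1.98 × 10^-4 × 3.7 × 10^7 m²) = 29.89 m
Δh = 29.89 m = 98.08 ft

Δh ≈ 98.1 ft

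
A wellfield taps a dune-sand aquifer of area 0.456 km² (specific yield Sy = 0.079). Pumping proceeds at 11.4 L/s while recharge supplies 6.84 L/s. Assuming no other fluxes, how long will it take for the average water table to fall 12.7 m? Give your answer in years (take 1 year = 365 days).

t ≈ 3.18 years

A = 0.456 km² = 4.56 × 10^5 m²
ΔV = Sy × A × Δh = 0.079 × 4.56 × 10^5 × 12.7 = 4.575 × 10^5 m³
Net withdrawal = 11.4 − 6.84 = 4.56 L/s = 394 m³/d
t = ΔV / Q = 4.575 × 10^5 m³ / 394 m³/d = 1161 d
t = 1161 d ≈ 3.181 years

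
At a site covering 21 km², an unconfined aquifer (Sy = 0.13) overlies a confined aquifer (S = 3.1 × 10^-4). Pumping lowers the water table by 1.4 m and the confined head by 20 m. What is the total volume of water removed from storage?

ΔV ≈ 3.95 × 10^6 m³

A = 21 km² = 2.1 × 10^7 m²
Unconfined: ΔV_u = Sy × A × Δh_u = 0.13 × 2.1 × 10^7 × 1.4 = 3.822 × 10^6 m³
Confined: ΔV_c = S × A × Δh_c = 3.1 × 10^-4 × 2.1 × 10^7 × 20 = 1.302 × 10^5 m³
Total ΔV = 3.822 × 10^6 + 1.302 × 10^5 = 3.952 × 10^6 m³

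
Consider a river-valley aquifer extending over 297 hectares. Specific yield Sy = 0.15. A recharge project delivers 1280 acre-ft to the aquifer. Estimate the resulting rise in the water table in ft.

Δh ≈ 11.6 ft

A = 297 hectares = 2.97 × 10^6 m²
ΔV = 1280 acre-ft = 1.579 × 10^6 m³
Δh = ΔV / (Sy × A) = 1.579 × 10^6 m³ / (0.15 × 2.97 × 10^6 m²) = 3.544 m
Δh = 3.544 m = 11.63 ft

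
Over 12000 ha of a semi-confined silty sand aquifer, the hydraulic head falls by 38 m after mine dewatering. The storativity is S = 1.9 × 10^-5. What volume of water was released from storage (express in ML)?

A = 12000 ha = 1.2 × 10^8 m²
ΔV = S × A × Δh = 1.9 × 10^-5 × 1.2 × 10^8 m² × 38 m = 86640 m³
ΔV = 86640 m³ = 86.64 ML

ΔV ≈ 86.6 ML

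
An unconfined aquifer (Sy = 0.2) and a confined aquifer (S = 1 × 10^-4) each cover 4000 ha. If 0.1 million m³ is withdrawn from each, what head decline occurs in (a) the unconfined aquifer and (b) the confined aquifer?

A = 4000 ha = 4 × 10^7 m²
ΔV = 0.1 million m³ = 1 × 10^5 m³
Unconfined: Δh_u = ΔV/(Sy·A) = 1 × 10^5/(0.2 × 4 × 10^7) = 0.0125 m
Confined: Δh_c = ΔV/(S·A) = 1 × 10^5/(1 × 10^-4 × 4 × 10^7) = 25 m

Δh_u ≈ 0.0125 m; Δh_c ≈ 25 m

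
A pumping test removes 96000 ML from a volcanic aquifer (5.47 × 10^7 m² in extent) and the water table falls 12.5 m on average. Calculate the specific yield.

Sy ≈ 0.14

ΔV = 96000 ML = 9.6 × 10^7 m³
Sy = ΔV / (A × Δh) = 9.6 × 10^7 m³ / (5.47 × 10^7 m² × 12.5 m) = 0.1404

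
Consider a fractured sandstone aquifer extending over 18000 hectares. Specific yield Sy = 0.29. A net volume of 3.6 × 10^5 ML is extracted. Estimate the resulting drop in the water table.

A = 18000 hectares = 1.8 × 10^8 m²
ΔV = 3.6 × 10^5 ML = 3.6 × 10^8 m³
Δh = ΔV / (Sy × A) = 3.6 × 10^8 m³ / (0.29 × 1.8 × 10^8 m²) = 6.897 m

Δh ≈ 6.9 m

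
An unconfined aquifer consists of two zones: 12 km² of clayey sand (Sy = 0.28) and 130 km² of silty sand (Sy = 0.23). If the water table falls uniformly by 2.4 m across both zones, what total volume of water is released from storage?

ΔV ≈ 7.98 × 10^7 m³

A₁ = 12 km² = 1.2 × 10^7 m²; A₂ = 130 km² = 1.3 × 10^8 m²
ΔV₁ = 0.28 × 1.2 × 10^7 × 2.4 = 8.064 × 10^6 m³
ΔV₂ = 0.23 × 1.3 × 10^8 × 2.4 = 7.176 × 10^7 m³
ΔV = ΔV₁ + ΔV₂ = 7.982 × 10^7 m³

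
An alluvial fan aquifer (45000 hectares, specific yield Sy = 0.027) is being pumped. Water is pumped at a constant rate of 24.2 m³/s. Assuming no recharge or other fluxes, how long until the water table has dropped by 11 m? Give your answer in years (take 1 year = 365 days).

A = 45000 hectares = 4.5 × 10^8 m²
ΔV = Sy × A × Δh = 0.027 × 4.5 × 10^8 × 11 = 1.337 × 10^8 m³
Q = 24.2 m³/s = 2.091 × 10^6 m³/d
t = ΔV / Q = 1.337 × 10^8 m³ / 2.091 × 10^6 m³/d = 63.92 d
t = 63.92 d ≈ 0.1751 years

t ≈ 0.175 years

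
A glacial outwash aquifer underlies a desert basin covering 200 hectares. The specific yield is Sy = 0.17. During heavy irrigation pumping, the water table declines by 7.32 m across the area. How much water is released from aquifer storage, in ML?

ΔV ≈ 2490 ML

A = 200 hectares = 2 × 10^6 m²
ΔV = Sy × A × Δh = 0.17 × 2 × 10^6 m² × 7.32 m = 2.489 × 10^6 m³
ΔV = 2.489 × 10^6 m³ = 2489 ML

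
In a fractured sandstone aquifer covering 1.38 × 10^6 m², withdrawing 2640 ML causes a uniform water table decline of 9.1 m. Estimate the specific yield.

ΔV = 2640 ML = 2.64 × 10^6 m³
Sy = ΔV / (A × Δh) = 2.64 × 10^6 m³ / (1.38 × 10^6 m² × 9.1 m) = 0.2102

Sy ≈ 0.21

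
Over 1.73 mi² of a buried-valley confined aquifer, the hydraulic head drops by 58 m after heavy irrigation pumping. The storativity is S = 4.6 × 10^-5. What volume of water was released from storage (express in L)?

A = 1.73 mi² = 4.481 × 10^6 m²
ΔV = S × A × Δh = 4.6 × 10^-5 × 4.481 × 10^6 m² × 58 m = 11950 m³
ΔV = 11950 m³ = 1.195 × 10^7 L

ΔV ≈ 1.2 × 10^7 L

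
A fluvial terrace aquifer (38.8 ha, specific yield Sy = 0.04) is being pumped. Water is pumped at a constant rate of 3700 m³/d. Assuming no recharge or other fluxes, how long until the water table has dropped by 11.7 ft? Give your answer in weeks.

t ≈ 2.14 weeks

A = 38.8 ha = 3.88 × 10^5 m²
Δh = 11.7 ft = 3.566 m
ΔV = Sy × A × Δh = 0.04 × 3.88 × 10^5 × 3.566 = 55350 m³
t = ΔV / Q = 55350 m³ / 3700 m³/d = 14.96 d
t = 14.96 d ≈ 2.137 weeks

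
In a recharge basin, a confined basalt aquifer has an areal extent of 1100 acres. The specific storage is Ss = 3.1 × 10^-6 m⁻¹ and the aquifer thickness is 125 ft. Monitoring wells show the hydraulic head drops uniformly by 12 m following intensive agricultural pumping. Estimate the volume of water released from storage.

b = 125 ft = 38.1 m
S = Ss × b = 3.1 × 10^-6 m⁻¹ × 38.1 m = 1.181 × 10^-4
A = 1100 acres = 4.452 × 10^6 m²
ΔV = S × A × Δh = 1.181 × 10^-4 × 4.452 × 10^6 m² × 12 m = 6309 m³

ΔV ≈ 6310 m³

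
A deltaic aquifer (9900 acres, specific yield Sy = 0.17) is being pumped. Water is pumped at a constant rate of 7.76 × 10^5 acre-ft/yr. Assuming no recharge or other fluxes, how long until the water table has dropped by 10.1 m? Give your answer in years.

A = 9900 acres = 4.006 × 10^7 m²
ΔV = Sy × A × Δh = 0.17 × 4.006 × 10^7 × 10.1 = 6.879 × 10^7 m³
Q = 7.76 × 10^5 acre-ft/yr = 2.622 × 10^6 m³/d
t = ΔV / Q = 6.879 × 10^7 m³ / 2.622 × 10^6 m³/d = 26.23 d
t = 26.23 d ≈ 0.07187 years

t ≈ 0.0719 years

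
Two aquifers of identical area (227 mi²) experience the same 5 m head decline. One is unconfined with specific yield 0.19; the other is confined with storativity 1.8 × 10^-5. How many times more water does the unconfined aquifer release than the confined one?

A = 227 mi² = 5.879 × 10^8 m²
Unconfined: ΔV_u = Sy × A × Δh = 0.19 × 5.879 × 10^8 × 5 = 5.585 × 10^8 m³
Confined: ΔV_c = S × A × Δh = 1.8 × 10^-5 × 5.879 × 10^8 × 5 = 52910 m³
Ratio = ΔV_u / ΔV_c = Sy / S = 0.19 / 1.8 × 10^-5 = 10560

ΔV_u / ΔV_c ≈ 10600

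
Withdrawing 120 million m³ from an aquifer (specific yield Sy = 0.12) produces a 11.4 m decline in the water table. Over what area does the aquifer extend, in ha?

ΔV = 120 million m³ = 1.2 × 10^8 m³
A = ΔV / (Sy × Δh) = 1.2 × 10^8 / (0.12 × 11.4) = 8.772 × 10^7 m²
A = 8.772 × 10^7 m² = 8772 ha

A ≈ 8770 ha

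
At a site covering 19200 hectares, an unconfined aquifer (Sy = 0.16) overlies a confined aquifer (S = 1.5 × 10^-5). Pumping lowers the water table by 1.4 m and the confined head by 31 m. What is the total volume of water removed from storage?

ΔV ≈ 4.31 × 10^7 m³

A = 19200 hectares = 1.92 × 10^8 m²
Unconfined: ΔV_u = Sy × A × Δh_u = 0.16 × 1.92 × 10^8 × 1.4 = 4.301 × 10^7 m³
Confined: ΔV_c = S × A × Δh_c = 1.5 × 10^-5 × 1.92 × 10^8 × 31 = 89280 m³
Total ΔV = 4.301 × 10^7 + 89280 = 4.31 × 10^7 m³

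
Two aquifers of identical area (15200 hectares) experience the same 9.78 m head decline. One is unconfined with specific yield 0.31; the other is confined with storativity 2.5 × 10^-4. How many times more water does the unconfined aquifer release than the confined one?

ΔV_u / ΔV_c ≈ 1240

A = 15200 hectares = 1.52 × 10^8 m²
Unconfined: ΔV_u = Sy × A × Δh = 0.31 × 1.52 × 10^8 × 9.78 = 4.608 × 10^8 m³
Confined: ΔV_c = S × A × Δh = 2.5 × 10^-4 × 1.52 × 10^8 × 9.78 = 3.716 × 10^5 m³
Ratio = ΔV_u / ΔV_c = Sy / S = 0.31 / 2.5 × 10^-4 = 1240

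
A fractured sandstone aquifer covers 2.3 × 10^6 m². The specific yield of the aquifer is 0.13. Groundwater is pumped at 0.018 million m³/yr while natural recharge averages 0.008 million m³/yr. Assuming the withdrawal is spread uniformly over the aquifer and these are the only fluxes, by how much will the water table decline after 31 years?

Δh ≈ 1.04 m

Net abstraction = 0.018 − 0.008 = 0.01 million m³/yr
Q_net = 0.01 million m³/yr = 27.4 m³/d
t = 31 years = 11320 d
ΔV = Q × t = 27.4 m³/d × 11320 d = 3.1 × 10^5 m³
Δh = ΔV / (Sy × A) = 3.1 × 10^5 / (0.13 × 2.3 × 10^6) = 1.037 m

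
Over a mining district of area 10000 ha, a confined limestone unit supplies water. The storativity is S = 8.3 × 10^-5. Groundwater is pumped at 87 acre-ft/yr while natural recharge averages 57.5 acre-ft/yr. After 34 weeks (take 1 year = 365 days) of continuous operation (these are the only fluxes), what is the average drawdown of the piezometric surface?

A = 10000 ha = 1 × 10^8 m²
Net abstraction = 87 − 57.5 = 29.5 acre-ft/yr
Q_net = 29.5 acre-ft/yr = 99.69 m³/d
t = 34 weeks = 238 d
ΔV = Q × t = 99.69 m³/d × 238 d = 23730 m³
Δh = ΔV / (S × A) = 23730 / (8.3 × 10^-5 × 1 × 10^8) = 2.859 m

Δh ≈ 2.86 m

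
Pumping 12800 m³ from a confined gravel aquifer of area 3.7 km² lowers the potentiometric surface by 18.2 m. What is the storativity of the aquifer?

S ≈ 1.9 × 10^-4

A = 3.7 km² = 3.7 × 10^6 m²
S = ΔV / (A × Δh) = 12800 m³ / (3.7 × 10^6 m² × 18.2 m) = 1.901 × 10^-4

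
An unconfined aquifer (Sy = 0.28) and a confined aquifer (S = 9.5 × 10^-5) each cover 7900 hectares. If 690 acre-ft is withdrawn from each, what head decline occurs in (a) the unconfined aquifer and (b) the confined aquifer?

Δh_u ≈ 0.0385 m; Δh_c ≈ 113 m

A = 7900 hectares = 7.9 × 10^7 m²
ΔV = 690 acre-ft = 8.511 × 10^5 m³
Unconfined: Δh_u = ΔV/(Sy·A) = 8.511 × 10^5/(0.28 × 7.9 × 10^7) = 0.03848 m
Confined: Δh_c = ΔV/(S·A) = 8.511 × 10^5/(9.5 × 10^-5 × 7.9 × 10^7) = 113.4 m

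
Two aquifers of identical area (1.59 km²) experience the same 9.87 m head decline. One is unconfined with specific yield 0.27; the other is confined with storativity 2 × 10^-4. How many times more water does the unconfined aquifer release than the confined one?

A = 1.59 km² = 1.59 × 10^6 m²
Unconfined: ΔV_u = Sy × A × Δh = 0.27 × 1.59 × 10^6 × 9.87 = 4.237 × 10^6 m³
Confined: ΔV_c = S × A × Δh = 2 × 10^-4 × 1.59 × 10^6 × 9.87 = 3139 m³
Ratio = ΔV_u / ΔV_c = Sy / S = 0.27 / 2 × 10^-4 = 1350

ΔV_u / ΔV_c ≈ 1350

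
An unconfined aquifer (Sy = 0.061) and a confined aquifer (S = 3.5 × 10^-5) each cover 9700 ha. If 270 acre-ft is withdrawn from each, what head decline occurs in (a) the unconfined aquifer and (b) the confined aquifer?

A = 9700 ha = 9.7 × 10^7 m²
ΔV = 270 acre-ft = 3.33 × 10^5 m³
Unconfined: Δh_u = ΔV/(Sy·A) = 3.33 × 10^5/(0.061 × 9.7 × 10^7) = 0.05629 m
Confined: Δh_c = ΔV/(S·A) = 3.33 × 10^5/(3.5 × 10^-5 × 9.7 × 10^7) = 98.1 m

Δh_u ≈ 0.0563 m; Δh_c ≈ 98.1 m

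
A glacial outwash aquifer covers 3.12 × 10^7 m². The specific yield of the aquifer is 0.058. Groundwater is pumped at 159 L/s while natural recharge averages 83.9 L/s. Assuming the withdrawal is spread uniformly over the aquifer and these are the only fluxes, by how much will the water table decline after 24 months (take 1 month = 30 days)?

Δh ≈ 2.58 m

Net abstraction = 159 − 83.9 = 75.1 L/s
Q_net = 75.1 L/s = 6489 m³/d
t = 24 months = 720 d
ΔV = Q × t = 6489 m³/d × 720 d = 4.672 × 10^6 m³
Δh = ΔV / (Sy × A) = 4.672 × 10^6 / (0.058 × 3.12 × 10^7) = 2.582 m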